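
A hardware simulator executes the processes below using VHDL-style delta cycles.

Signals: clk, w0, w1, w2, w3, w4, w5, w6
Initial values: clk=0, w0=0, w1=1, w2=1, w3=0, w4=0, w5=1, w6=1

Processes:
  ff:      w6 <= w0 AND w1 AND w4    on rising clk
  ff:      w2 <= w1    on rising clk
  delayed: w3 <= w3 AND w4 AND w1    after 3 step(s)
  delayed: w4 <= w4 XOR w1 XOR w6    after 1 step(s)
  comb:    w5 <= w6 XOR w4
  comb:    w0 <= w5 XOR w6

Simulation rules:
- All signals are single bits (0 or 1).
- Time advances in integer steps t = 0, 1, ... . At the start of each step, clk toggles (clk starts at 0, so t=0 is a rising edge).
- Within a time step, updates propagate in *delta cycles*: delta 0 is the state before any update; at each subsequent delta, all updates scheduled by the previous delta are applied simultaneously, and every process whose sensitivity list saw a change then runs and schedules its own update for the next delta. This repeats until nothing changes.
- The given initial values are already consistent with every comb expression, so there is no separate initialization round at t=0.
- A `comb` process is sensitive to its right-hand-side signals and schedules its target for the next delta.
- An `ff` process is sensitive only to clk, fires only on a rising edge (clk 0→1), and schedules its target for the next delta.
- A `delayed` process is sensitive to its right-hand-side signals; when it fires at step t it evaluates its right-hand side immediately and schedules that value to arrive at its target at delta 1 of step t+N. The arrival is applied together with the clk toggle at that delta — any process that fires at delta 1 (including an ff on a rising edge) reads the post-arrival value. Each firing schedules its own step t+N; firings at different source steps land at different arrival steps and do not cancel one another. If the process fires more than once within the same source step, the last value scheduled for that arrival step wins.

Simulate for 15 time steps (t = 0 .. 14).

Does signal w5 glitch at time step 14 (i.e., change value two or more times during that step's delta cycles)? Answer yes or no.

no

[bits: w0,w5,clk,w6,w3,w4,w1,w2]
t=0: Δ0=01010011 Δ1=01110011 Δ2=01100011 Δ3=10100011 Δ4=00100011 | 4Δ
t=1: Δ0=00100011 Δ1=00000111 Δ2=01000111 Δ3=11000111 | 3Δ
t=2: Δ0=11000111 Δ1=11100011 Δ2=10100011 Δ3=00100011 | 3Δ
t=3: Δ0=00100011 Δ1=00000111 Δ2=01000111 Δ3=11000111 | 3Δ
t=4: Δ0=11000111 Δ1=11100011 Δ2=10100011 Δ3=00100011 | 3Δ
t=5: Δ0=00100011 Δ1=00000111 Δ2=01000111 Δ3=11000111 | 3Δ
t=6: Δ0=11000111 Δ1=11100011 Δ2=10100011 Δ3=00100011 | 3Δ
t=7: Δ0=00100011 Δ1=00000111 Δ2=01000111 Δ3=11000111 | 3Δ
t=8: Δ0=11000111 Δ1=11100011 Δ2=10100011 Δ3=00100011 | 3Δ
t=9: Δ0=00100011 Δ1=00000111 Δ2=01000111 Δ3=11000111 | 3Δ
t=10: Δ0=11000111 Δ1=11100011 Δ2=10100011 Δ3=00100011 | 3Δ
t=11: Δ0=00100011 Δ1=00000111 Δ2=01000111 Δ3=11000111 | 3Δ
t=12: Δ0=11000111 Δ1=11100011 Δ2=10100011 Δ3=00100011 | 3Δ
t=13: Δ0=00100011 Δ1=00000111 Δ2=01000111 Δ3=11000111 | 3Δ
t=14: Δ0=11000111 Δ1=11100011 Δ2=10100011 Δ3=00100011 | 3Δ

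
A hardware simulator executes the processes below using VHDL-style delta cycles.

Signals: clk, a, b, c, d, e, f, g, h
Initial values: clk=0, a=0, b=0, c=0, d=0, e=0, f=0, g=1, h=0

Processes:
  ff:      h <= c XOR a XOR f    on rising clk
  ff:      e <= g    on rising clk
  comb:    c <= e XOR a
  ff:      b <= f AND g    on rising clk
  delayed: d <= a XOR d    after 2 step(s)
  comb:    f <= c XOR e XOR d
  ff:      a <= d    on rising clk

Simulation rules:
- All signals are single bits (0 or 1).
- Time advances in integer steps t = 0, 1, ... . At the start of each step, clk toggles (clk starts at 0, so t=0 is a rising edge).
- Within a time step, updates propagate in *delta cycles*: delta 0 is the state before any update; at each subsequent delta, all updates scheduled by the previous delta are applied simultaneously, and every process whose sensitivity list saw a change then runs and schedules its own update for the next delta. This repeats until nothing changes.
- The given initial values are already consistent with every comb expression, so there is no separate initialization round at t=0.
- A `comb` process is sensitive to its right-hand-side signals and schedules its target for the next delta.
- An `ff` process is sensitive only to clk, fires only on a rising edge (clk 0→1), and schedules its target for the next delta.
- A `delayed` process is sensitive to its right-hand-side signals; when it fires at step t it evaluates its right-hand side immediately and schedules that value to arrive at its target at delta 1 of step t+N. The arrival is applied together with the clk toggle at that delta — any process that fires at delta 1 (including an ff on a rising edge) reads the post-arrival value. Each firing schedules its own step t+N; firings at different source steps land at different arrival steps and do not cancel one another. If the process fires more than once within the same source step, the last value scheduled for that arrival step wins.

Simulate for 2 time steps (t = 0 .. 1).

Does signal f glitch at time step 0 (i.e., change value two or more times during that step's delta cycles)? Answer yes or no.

t=0 Δ0: g=1 f=0 b=0 a=0 clk=0 h=0 c=0 d=0 e=0
  Δ1: clk:0→1
  Δ2: e:0→1
  Δ3: f:0→1, c:0→1
  Δ4: f:1→0
  (4Δ to stable)
t=1 Δ0: g=1 f=0 b=0 a=0 clk=1 h=0 c=1 d=0 e=1
  Δ1: clk:1→0
  (1Δ to stable)

yes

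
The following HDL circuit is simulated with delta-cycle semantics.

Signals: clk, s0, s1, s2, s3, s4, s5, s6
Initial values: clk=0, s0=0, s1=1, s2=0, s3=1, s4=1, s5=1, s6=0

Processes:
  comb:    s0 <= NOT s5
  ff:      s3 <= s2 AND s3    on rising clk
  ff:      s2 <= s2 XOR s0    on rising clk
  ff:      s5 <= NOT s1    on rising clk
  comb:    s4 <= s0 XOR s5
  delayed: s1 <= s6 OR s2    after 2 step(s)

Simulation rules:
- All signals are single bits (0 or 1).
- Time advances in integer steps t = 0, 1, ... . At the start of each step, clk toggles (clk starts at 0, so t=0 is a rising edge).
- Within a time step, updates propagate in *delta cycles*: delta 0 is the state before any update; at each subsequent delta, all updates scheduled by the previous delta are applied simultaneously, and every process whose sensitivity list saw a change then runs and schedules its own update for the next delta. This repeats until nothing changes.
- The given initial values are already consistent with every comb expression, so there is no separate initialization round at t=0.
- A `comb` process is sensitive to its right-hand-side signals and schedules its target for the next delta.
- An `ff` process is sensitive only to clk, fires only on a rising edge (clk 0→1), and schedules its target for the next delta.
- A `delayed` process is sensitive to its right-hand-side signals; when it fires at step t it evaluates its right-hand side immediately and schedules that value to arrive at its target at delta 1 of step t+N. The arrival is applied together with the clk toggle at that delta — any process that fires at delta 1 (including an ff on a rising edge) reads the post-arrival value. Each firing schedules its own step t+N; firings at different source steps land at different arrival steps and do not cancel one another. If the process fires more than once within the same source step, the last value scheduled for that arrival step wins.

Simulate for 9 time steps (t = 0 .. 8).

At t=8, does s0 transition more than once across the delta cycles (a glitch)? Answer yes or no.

no

t=0 Δ0: s6=0 s3=1 s0=0 s1=1 clk=0 s2=0 s5=1 s4=1
  Δ1: clk:0→1
  Δ2: s3:1→0, s5:1→0
  Δ3: s0:0→1, s4:1→0
  Δ4: s4:0→1
  (4Δ to stable)
t=1 Δ0: s6=0 s3=0 s0=1 s1=1 clk=1 s2=0 s5=0 s4=1
  Δ1: clk:1→0
  (1Δ to stable)
t=2 Δ0: s6=0 s3=0 s0=1 s1=1 clk=0 s2=0 s5=0 s4=1
  Δ1: clk:0→1
  Δ2: s2:0→1
  (2Δ to stable)
t=3 Δ0: s6=0 s3=0 s0=1 s1=1 clk=1 s2=1 s5=0 s4=1
  Δ1: clk:1→0
  (1Δ to stable)
t=4 Δ0: s6=0 s3=0 s0=1 s1=1 clk=0 s2=1 s5=0 s4=1
  Δ1: clk:0→1
  Δ2: s2:1→0
  (2Δ to stable)
t=5 Δ0: s6=0 s3=0 s0=1 s1=1 clk=1 s2=0 s5=0 s4=1
  Δ1: clk:1→0
  (1Δ to stable)
t=6 Δ0: s6=0 s3=0 s0=1 s1=1 clk=0 s2=0 s5=0 s4=1
  Δ1: s1:1→0, clk:0→1
  Δ2: s2:0→1, s5:0→1
  Δ3: s0:1→0, s4:1→0
  Δ4: s4:0→1
  (4Δ to stable)
t=7 Δ0: s6=0 s3=0 s0=0 s1=0 clk=1 s2=1 s5=1 s4=1
  Δ1: clk:1→0
  (1Δ to stable)
t=8 Δ0: s6=0 s3=0 s0=0 s1=0 clk=0 s2=1 s5=1 s4=1
  Δ1: s1:0→1, clk:0→1
  Δ2: s5:1→0
  Δ3: s0:0→1, s4:1→0
  Δ4: s4:0→1
  (4Δ to stable)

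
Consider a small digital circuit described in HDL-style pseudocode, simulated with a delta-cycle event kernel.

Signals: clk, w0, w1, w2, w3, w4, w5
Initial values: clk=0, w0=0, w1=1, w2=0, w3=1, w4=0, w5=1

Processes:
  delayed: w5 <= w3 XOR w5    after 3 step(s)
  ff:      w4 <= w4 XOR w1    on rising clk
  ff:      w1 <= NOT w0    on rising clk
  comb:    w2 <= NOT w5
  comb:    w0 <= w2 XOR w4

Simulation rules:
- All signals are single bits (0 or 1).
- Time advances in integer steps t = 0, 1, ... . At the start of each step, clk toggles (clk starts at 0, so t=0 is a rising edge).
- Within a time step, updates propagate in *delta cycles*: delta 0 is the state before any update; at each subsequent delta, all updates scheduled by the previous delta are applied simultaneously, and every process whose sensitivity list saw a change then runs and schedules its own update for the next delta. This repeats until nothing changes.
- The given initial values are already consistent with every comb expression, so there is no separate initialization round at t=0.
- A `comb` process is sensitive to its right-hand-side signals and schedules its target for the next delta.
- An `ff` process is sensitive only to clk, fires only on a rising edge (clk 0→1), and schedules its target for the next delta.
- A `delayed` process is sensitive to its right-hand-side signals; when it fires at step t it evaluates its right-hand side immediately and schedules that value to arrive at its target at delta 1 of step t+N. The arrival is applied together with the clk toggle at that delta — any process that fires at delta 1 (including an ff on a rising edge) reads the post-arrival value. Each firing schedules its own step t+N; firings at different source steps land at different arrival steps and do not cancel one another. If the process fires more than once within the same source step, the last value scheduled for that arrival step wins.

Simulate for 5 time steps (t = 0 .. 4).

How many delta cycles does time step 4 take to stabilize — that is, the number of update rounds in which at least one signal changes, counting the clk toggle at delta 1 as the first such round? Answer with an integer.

2

t=0 Δ0: w4=0 clk=0 w0=0 w3=1 w5=1 w2=0 w1=1
  Δ1: clk:0→1
  Δ2: w4:0→1
  Δ3: w0:0→1
  (3Δ to stable)
t=1 Δ0: w4=1 clk=1 w0=1 w3=1 w5=1 w2=0 w1=1
  Δ1: clk:1→0
  (1Δ to stable)
t=2 Δ0: w4=1 clk=0 w0=1 w3=1 w5=1 w2=0 w1=1
  Δ1: clk:0→1
  Δ2: w4:1→0, w1:1→0
  Δ3: w0:1→0
  (3Δ to stable)
t=3 Δ0: w4=0 clk=1 w0=0 w3=1 w5=1 w2=0 w1=0
  Δ1: clk:1→0
  (1Δ to stable)
t=4 Δ0: w4=0 clk=0 w0=0 w3=1 w5=1 w2=0 w1=0
  Δ1: clk:0→1
  Δ2: w1:0→1
  (2Δ to stable)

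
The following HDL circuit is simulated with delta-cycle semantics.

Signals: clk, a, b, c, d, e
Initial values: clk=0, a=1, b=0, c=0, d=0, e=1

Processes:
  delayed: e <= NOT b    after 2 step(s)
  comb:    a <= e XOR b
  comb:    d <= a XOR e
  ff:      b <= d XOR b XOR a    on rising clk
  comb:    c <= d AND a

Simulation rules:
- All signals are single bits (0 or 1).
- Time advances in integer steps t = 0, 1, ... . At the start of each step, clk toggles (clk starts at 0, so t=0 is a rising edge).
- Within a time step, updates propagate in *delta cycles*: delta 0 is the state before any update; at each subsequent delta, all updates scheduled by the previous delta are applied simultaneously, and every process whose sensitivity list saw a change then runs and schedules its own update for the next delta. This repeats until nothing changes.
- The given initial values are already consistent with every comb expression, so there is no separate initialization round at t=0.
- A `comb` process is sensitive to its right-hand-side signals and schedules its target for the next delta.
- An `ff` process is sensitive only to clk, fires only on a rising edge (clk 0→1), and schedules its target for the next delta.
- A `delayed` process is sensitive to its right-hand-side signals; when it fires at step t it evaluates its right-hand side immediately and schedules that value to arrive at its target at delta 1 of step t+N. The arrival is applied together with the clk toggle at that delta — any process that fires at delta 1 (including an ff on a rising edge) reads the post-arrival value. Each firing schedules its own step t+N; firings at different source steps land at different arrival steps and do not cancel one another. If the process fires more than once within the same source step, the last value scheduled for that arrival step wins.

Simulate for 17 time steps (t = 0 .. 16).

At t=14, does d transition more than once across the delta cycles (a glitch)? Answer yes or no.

t=0 Δ0: d=0 b=0 clk=0 a=1 e=1 c=0
  Δ1: clk:0→1
  Δ2: b:0→1
  Δ3: a:1→0
  Δ4: d:0→1
  (4Δ to stable)
t=1 Δ0: d=1 b=1 clk=1 a=0 e=1 c=0
  Δ1: clk:1→0
  (1Δ to stable)
t=2 Δ0: d=1 b=1 clk=0 a=0 e=1 c=0
  Δ1: clk:0→1, e:1→0
  Δ2: d:1→0, b:1→0, a:0→1
  Δ3: d:0→1, a:1→0
  Δ4: d:1→0
  (4Δ to stable)
t=3 Δ0: d=0 b=0 clk=1 a=0 e=0 c=0
  Δ1: clk:1→0
  (1Δ to stable)
t=4 Δ0: d=0 b=0 clk=0 a=0 e=0 c=0
  Δ1: clk:0→1, e:0→1
  Δ2: d:0→1, a:0→1
  Δ3: d:1→0, c:0→1
  Δ4: c:1→0
  (4Δ to stable)
t=5 Δ0: d=0 b=0 clk=1 a=1 e=1 c=0
  Δ1: clk:1→0
  (1Δ to stable)
t=6 Δ0: d=0 b=0 clk=0 a=1 e=1 c=0
  Δ1: clk:0→1
  Δ2: b:0→1
  Δ3: a:1→0
  Δ4: d:0→1
  (4Δ to stable)
t=7 Δ0: d=1 b=1 clk=1 a=0 e=1 c=0
  Δ1: clk:1→0
  (1Δ to stable)
t=8 Δ0: d=1 b=1 clk=0 a=0 e=1 c=0
  Δ1: clk:0→1, e:1→0
  Δ2: d:1→0, b:1→0, a:0→1
  Δ3: d:0→1, a:1→0
  Δ4: d:1→0
  (4Δ to stable)
t=9 Δ0: d=0 b=0 clk=1 a=0 e=0 c=0
  Δ1: clk:1→0
  (1Δ to stable)
t=10 Δ0: d=0 b=0 clk=0 a=0 e=0 c=0
  Δ1: clk:0→1, e:0→1
  Δ2: d:0→1, a:0→1
  Δ3: d:1→0, c:0→1
  Δ4: c:1→0
  (4Δ to stable)
t=11 Δ0: d=0 b=0 clk=1 a=1 e=1 c=0
  Δ1: clk:1→0
  (1Δ to stable)
t=12 Δ0: d=0 b=0 clk=0 a=1 e=1 c=0
  Δ1: clk:0→1
  Δ2: b:0→1
  Δ3: a:1→0
  Δ4: d:0→1
  (4Δ to stable)
t=13 Δ0: d=1 b=1 clk=1 a=0 e=1 c=0
  Δ1: clk:1→0
  (1Δ to stable)
t=14 Δ0: d=1 b=1 clk=0 a=0 e=1 c=0
  Δ1: clk:0→1, e:1→0
  Δ2: d:1→0, b:1→0, a:0→1
  Δ3: d:0→1, a:1→0
  Δ4: d:1→0
  (4Δ to stable)
t=15 Δ0: d=0 b=0 clk=1 a=0 e=0 c=0
  Δ1: clk:1→0
  (1Δ to stable)
t=16 Δ0: d=0 b=0 clk=0 a=0 e=0 c=0
  Δ1: clk:0→1, e:0→1
  Δ2: d:0→1, a:0→1
  Δ3: d:1→0, c:0→1
  Δ4: c:1→0
  (4Δ to stable)

yes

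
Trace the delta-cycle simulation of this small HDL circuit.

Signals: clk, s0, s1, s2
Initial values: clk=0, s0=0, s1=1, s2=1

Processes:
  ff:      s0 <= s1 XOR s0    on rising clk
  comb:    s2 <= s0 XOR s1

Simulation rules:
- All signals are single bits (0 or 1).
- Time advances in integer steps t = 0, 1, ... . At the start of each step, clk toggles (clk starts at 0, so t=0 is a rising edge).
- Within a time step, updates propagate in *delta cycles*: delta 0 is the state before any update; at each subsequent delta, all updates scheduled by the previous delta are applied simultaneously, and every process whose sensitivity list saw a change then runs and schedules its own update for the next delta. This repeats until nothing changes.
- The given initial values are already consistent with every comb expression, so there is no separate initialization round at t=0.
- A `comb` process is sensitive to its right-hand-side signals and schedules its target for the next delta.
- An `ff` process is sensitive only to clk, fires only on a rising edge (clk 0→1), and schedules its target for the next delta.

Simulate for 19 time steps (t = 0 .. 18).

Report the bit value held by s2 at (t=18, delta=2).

0

[bits: s2,clk,s0,s1]
t=0: Δ0=1001 Δ1=1101 Δ2=1111 Δ3=0111 | 3Δ
t=1: Δ0=0111 Δ1=0011 | 1Δ
t=2: Δ0=0011 Δ1=0111 Δ2=0101 Δ3=1101 | 3Δ
t=3: Δ0=1101 Δ1=1001 | 1Δ
t=4: Δ0=1001 Δ1=1101 Δ2=1111 Δ3=0111 | 3Δ
t=5: Δ0=0111 Δ1=0011 | 1Δ
t=6: Δ0=0011 Δ1=0111 Δ2=0101 Δ3=1101 | 3Δ
t=7: Δ0=1101 Δ1=1001 | 1Δ
t=8: Δ0=1001 Δ1=1101 Δ2=1111 Δ3=0111 | 3Δ
t=9: Δ0=0111 Δ1=0011 | 1Δ
t=10: Δ0=0011 Δ1=0111 Δ2=0101 Δ3=1101 | 3Δ
t=11: Δ0=1101 Δ1=1001 | 1Δ
t=12: Δ0=1001 Δ1=1101 Δ2=1111 Δ3=0111 | 3Δ
t=13: Δ0=0111 Δ1=0011 | 1Δ
t=14: Δ0=0011 Δ1=0111 Δ2=0101 Δ3=1101 | 3Δ
t=15: Δ0=1101 Δ1=1001 | 1Δ
t=16: Δ0=1001 Δ1=1101 Δ2=1111 Δ3=0111 | 3Δ
t=17: Δ0=0111 Δ1=0011 | 1Δ
t=18: Δ0=0011 Δ1=0111 Δ2=0101 Δ3=1101 | 3Δ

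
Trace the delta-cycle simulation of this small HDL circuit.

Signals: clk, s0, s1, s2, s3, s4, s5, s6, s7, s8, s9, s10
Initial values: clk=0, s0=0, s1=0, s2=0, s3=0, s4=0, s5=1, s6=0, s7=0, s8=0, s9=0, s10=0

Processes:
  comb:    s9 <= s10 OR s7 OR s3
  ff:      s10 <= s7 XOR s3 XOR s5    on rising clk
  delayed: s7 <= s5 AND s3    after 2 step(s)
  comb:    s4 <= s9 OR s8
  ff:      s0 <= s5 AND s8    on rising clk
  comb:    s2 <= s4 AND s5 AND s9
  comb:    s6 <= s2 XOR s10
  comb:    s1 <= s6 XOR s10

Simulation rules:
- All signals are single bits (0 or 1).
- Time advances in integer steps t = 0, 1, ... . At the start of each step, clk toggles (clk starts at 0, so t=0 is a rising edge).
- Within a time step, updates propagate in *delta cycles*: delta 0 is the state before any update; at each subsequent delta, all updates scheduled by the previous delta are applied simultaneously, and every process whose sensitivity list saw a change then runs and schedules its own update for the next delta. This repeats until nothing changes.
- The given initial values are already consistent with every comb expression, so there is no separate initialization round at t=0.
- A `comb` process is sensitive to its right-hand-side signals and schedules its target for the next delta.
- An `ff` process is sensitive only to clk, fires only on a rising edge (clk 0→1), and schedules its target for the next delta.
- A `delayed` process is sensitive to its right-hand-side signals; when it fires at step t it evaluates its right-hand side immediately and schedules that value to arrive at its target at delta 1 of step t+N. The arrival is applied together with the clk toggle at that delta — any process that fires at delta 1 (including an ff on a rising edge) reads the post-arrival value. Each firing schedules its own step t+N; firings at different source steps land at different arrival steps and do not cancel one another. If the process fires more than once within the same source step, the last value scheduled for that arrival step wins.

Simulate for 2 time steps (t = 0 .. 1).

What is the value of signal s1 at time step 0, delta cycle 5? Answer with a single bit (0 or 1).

[bits: s3,s1,s6,clk,s7,s2,s10,s4,s9,s5,s8,s0]
t=0: Δ0=000000000100 Δ1=000100000100 Δ2=000100100100 Δ3=011100101100 Δ4=001100111100 Δ5=001101111100 Δ6=000101111100 Δ7=010101111100 | 7Δ
t=1: Δ0=010101111100 Δ1=010001111100 | 1Δ

0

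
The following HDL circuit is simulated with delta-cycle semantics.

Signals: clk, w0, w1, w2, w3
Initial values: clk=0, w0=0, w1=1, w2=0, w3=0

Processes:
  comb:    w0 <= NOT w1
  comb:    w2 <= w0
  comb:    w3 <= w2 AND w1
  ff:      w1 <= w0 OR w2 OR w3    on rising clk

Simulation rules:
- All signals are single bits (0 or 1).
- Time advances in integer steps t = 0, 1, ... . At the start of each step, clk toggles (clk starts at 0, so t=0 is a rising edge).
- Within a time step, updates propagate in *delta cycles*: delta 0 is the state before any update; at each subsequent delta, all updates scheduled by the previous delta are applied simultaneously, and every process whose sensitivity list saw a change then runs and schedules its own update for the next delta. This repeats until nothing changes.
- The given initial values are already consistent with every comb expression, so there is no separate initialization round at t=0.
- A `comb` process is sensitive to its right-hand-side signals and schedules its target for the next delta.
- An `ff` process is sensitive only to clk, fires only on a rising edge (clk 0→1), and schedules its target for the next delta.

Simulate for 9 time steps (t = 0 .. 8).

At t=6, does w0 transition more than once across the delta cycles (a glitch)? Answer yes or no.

t=0 Δ0: w1=1 w2=0 clk=0 w3=0 w0=0
  Δ1: clk:0→1
  Δ2: w1:1→0
  Δ3: w0:0→1
  Δ4: w2:0→1
  (4Δ to stable)
t=1 Δ0: w1=0 w2=1 clk=1 w3=0 w0=1
  Δ1: clk:1→0
  (1Δ to stable)
t=2 Δ0: w1=0 w2=1 clk=0 w3=0 w0=1
  Δ1: clk:0→1
  Δ2: w1:0→1
  Δ3: w3:0→1, w0:1→0
  Δ4: w2:1→0
  Δ5: w3:1→0
  (5Δ to stable)
t=3 Δ0: w1=1 w2=0 clk=1 w3=0 w0=0
  Δ1: clk:1→0
  (1Δ to stable)
t=4 Δ0: w1=1 w2=0 clk=0 w3=0 w0=0
  Δ1: clk:0→1
  Δ2: w1:1→0
  Δ3: w0:0→1
  Δ4: w2:0→1
  (4Δ to stable)
t=5 Δ0: w1=0 w2=1 clk=1 w3=0 w0=1
  Δ1: clk:1→0
  (1Δ to stable)
t=6 Δ0: w1=0 w2=1 clk=0 w3=0 w0=1
  Δ1: clk:0→1
  Δ2: w1:0→1
  Δ3: w3:0→1, w0:1→0
  Δ4: w2:1→0
  Δ5: w3:1→0
  (5Δ to stable)
t=7 Δ0: w1=1 w2=0 clk=1 w3=0 w0=0
  Δ1: clk:1→0
  (1Δ to stable)
t=8 Δ0: w1=1 w2=0 clk=0 w3=0 w0=0
  Δ1: clk:0→1
  Δ2: w1:1→0
  Δ3: w0:0→1
  Δ4: w2:0→1
  (4Δ to stable)

no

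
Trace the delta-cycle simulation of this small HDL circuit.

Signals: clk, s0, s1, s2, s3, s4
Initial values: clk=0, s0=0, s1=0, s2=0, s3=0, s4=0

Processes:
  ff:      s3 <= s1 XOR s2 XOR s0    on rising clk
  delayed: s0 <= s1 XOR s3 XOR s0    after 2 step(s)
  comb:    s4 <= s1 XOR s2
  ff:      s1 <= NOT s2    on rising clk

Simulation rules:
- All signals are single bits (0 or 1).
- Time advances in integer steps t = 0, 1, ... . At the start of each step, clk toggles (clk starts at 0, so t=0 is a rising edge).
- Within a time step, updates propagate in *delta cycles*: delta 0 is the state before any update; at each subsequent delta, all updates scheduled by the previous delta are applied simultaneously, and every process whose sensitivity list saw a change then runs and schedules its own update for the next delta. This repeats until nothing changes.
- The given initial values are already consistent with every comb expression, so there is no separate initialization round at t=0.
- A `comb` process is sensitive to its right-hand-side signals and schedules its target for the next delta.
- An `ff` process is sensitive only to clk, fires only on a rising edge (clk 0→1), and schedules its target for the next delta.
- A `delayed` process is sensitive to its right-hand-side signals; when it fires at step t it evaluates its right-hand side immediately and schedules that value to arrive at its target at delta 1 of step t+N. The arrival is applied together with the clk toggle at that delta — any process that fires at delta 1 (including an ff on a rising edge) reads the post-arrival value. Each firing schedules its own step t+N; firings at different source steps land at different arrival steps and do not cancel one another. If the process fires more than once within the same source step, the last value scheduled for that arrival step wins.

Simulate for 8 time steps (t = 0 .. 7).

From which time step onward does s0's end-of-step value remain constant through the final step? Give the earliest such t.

t=0 Δ0: s0=0 s4=0 s1=0 s2=0 clk=0 s3=0
  Δ1: clk:0→1
  Δ2: s1:0→1
  Δ3: s4:0→1
  (3Δ to stable)
t=1 Δ0: s0=0 s4=1 s1=1 s2=0 clk=1 s3=0
  Δ1: clk:1→0
  (1Δ to stable)
t=2 Δ0: s0=0 s4=1 s1=1 s2=0 clk=0 s3=0
  Δ1: s0:0→1, clk:0→1
  (1Δ to stable)
t=3 Δ0: s0=1 s4=1 s1=1 s2=0 clk=1 s3=0
  Δ1: clk:1→0
  (1Δ to stable)
t=4 Δ0: s0=1 s4=1 s1=1 s2=0 clk=0 s3=0
  Δ1: s0:1→0, clk:0→1
  Δ2: s3:0→1
  (2Δ to stable)
t=5 Δ0: s0=0 s4=1 s1=1 s2=0 clk=1 s3=1
  Δ1: clk:1→0
  (1Δ to stable)
t=6 Δ0: s0=0 s4=1 s1=1 s2=0 clk=0 s3=1
  Δ1: clk:0→1
  (1Δ to stable)
t=7 Δ0: s0=0 s4=1 s1=1 s2=0 clk=1 s3=1
  Δ1: clk:1→0
  (1Δ to stable)

4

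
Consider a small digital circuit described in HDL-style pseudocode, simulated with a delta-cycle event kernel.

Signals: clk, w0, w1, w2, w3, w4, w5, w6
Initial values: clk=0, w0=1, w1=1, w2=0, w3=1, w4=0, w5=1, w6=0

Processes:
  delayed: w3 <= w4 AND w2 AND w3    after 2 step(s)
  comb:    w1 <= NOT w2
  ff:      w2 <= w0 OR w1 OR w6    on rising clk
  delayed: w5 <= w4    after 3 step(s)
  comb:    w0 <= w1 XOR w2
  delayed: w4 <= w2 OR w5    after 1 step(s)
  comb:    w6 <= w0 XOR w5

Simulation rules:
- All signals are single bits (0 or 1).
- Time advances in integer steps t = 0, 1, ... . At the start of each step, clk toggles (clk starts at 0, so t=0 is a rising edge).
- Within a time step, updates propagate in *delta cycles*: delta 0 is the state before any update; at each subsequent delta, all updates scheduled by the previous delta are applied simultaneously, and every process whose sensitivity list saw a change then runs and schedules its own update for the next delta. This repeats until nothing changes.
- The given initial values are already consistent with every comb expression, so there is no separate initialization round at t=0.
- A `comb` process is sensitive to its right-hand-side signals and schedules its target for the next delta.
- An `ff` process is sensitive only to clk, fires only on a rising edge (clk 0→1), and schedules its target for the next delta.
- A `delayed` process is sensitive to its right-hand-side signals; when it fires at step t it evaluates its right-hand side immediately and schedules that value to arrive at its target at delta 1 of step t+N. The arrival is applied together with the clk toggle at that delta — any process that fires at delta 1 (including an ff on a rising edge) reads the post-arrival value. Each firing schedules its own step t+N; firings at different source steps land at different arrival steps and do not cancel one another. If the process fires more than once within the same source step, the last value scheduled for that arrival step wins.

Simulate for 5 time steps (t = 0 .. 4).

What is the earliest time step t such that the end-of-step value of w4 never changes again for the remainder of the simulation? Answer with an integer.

1

t0.Δ0 w6=0 w5=1 w4=0 clk=0 w3=1 w0=1 w1=1 w2=0
t0.Δ1 w6=0 w5=1 w4=0 clk=1 w3=1 w0=1 w1=1 w2=0
t0.Δ2 w6=0 w5=1 w4=0 clk=1 w3=1 w0=1 w1=1 w2=1
t0.Δ3 w6=0 w5=1 w4=0 clk=1 w3=1 w0=0 w1=0 w2=1
t0.Δ4 w6=1 w5=1 w4=0 clk=1 w3=1 w0=1 w1=0 w2=1
t0.Δ5 w6=0 w5=1 w4=0 clk=1 w3=1 w0=1 w1=0 w2=1
t1.Δ0 w6=0 w5=1 w4=0 clk=1 w3=1 w0=1 w1=0 w2=1
t1.Δ1 w6=0 w5=1 w4=1 clk=0 w3=1 w0=1 w1=0 w2=1
t2.Δ0 w6=0 w5=1 w4=1 clk=0 w3=1 w0=1 w1=0 w2=1
t2.Δ1 w6=0 w5=1 w4=1 clk=1 w3=0 w0=1 w1=0 w2=1
t3.Δ0 w6=0 w5=1 w4=1 clk=1 w3=0 w0=1 w1=0 w2=1
t3.Δ1 w6=0 w5=1 w4=1 clk=0 w3=1 w0=1 w1=0 w2=1
t4.Δ0 w6=0 w5=1 w4=1 clk=0 w3=1 w0=1 w1=0 w2=1
t4.Δ1 w6=0 w5=1 w4=1 clk=1 w3=0 w0=1 w1=0 w2=1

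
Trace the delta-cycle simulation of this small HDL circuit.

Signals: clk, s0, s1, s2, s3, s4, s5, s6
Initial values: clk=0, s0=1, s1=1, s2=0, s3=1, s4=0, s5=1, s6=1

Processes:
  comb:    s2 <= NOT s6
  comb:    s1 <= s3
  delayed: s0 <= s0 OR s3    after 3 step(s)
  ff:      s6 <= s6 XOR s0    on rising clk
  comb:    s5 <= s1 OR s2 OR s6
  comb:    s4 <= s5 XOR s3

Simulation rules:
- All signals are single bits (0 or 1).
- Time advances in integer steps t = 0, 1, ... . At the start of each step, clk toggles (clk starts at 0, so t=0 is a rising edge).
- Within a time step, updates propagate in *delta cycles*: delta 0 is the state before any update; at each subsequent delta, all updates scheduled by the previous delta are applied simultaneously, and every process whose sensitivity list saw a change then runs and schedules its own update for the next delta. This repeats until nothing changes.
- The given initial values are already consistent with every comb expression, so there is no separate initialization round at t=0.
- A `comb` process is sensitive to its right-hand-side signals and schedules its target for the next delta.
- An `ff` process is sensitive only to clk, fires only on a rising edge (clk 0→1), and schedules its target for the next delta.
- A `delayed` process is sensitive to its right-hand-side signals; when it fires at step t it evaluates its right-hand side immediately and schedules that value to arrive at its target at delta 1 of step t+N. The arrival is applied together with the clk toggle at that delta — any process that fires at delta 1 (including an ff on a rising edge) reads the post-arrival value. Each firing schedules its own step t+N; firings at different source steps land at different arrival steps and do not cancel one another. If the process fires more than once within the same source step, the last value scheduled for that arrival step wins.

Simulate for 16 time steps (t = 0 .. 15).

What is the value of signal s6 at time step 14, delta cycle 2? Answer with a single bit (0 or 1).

t0.Δ0 s2=0 s4=0 s0=1 clk=0 s1=1 s6=1 s3=1 s5=1
t0.Δ1 s2=0 s4=0 s0=1 clk=1 s1=1 s6=1 s3=1 s5=1
t0.Δ2 s2=0 s4=0 s0=1 clk=1 s1=1 s6=0 s3=1 s5=1
t0.Δ3 s2=1 s4=0 s0=1 clk=1 s1=1 s6=0 s3=1 s5=1
t1.Δ0 s2=1 s4=0 s0=1 clk=1 s1=1 s6=0 s3=1 s5=1
t1.Δ1 s2=1 s4=0 s0=1 clk=0 s1=1 s6=0 s3=1 s5=1
t2.Δ0 s2=1 s4=0 s0=1 clk=0 s1=1 s6=0 s3=1 s5=1
t2.Δ1 s2=1 s4=0 s0=1 clk=1 s1=1 s6=0 s3=1 s5=1
t2.Δ2 s2=1 s4=0 s0=1 clk=1 s1=1 s6=1 s3=1 s5=1
t2.Δ3 s2=0 s4=0 s0=1 clk=1 s1=1 s6=1 s3=1 s5=1
t3.Δ0 s2=0 s4=0 s0=1 clk=1 s1=1 s6=1 s3=1 s5=1
t3.Δ1 s2=0 s4=0 s0=1 clk=0 s1=1 s6=1 s3=1 s5=1
t4.Δ0 s2=0 s4=0 s0=1 clk=0 s1=1 s6=1 s3=1 s5=1
t4.Δ1 s2=0 s4=0 s0=1 clk=1 s1=1 s6=1 s3=1 s5=1
t4.Δ2 s2=0 s4=0 s0=1 clk=1 s1=1 s6=0 s3=1 s5=1
t4.Δ3 s2=1 s4=0 s0=1 clk=1 s1=1 s6=0 s3=1 s5=1
t5.Δ0 s2=1 s4=0 s0=1 clk=1 s1=1 s6=0 s3=1 s5=1
t5.Δ1 s2=1 s4=0 s0=1 clk=0 s1=1 s6=0 s3=1 s5=1
t6.Δ0 s2=1 s4=0 s0=1 clk=0 s1=1 s6=0 s3=1 s5=1
t6.Δ1 s2=1 s4=0 s0=1 clk=1 s1=1 s6=0 s3=1 s5=1
t6.Δ2 s2=1 s4=0 s0=1 clk=1 s1=1 s6=1 s3=1 s5=1
t6.Δ3 s2=0 s4=0 s0=1 clk=1 s1=1 s6=1 s3=1 s5=1
t7.Δ0 s2=0 s4=0 s0=1 clk=1 s1=1 s6=1 s3=1 s5=1
t7.Δ1 s2=0 s4=0 s0=1 clk=0 s1=1 s6=1 s3=1 s5=1
t8.Δ0 s2=0 s4=0 s0=1 clk=0 s1=1 s6=1 s3=1 s5=1
t8.Δ1 s2=0 s4=0 s0=1 clk=1 s1=1 s6=1 s3=1 s5=1
t8.Δ2 s2=0 s4=0 s0=1 clk=1 s1=1 s6=0 s3=1 s5=1
t8.Δ3 s2=1 s4=0 s0=1 clk=1 s1=1 s6=0 s3=1 s5=1
t9.Δ0 s2=1 s4=0 s0=1 clk=1 s1=1 s6=0 s3=1 s5=1
t9.Δ1 s2=1 s4=0 s0=1 clk=0 s1=1 s6=0 s3=1 s5=1
t10.Δ0 s2=1 s4=0 s0=1 clk=0 s1=1 s6=0 s3=1 s5=1
t10.Δ1 s2=1 s4=0 s0=1 clk=1 s1=1 s6=0 s3=1 s5=1
t10.Δ2 s2=1 s4=0 s0=1 clk=1 s1=1 s6=1 s3=1 s5=1
t10.Δ3 s2=0 s4=0 s0=1 clk=1 s1=1 s6=1 s3=1 s5=1
t11.Δ0 s2=0 s4=0 s0=1 clk=1 s1=1 s6=1 s3=1 s5=1
t11.Δ1 s2=0 s4=0 s0=1 clk=0 s1=1 s6=1 s3=1 s5=1
t12.Δ0 s2=0 s4=0 s0=1 clk=0 s1=1 s6=1 s3=1 s5=1
t12.Δ1 s2=0 s4=0 s0=1 clk=1 s1=1 s6=1 s3=1 s5=1
t12.Δ2 s2=0 s4=0 s0=1 clk=1 s1=1 s6=0 s3=1 s5=1
t12.Δ3 s2=1 s4=0 s0=1 clk=1 s1=1 s6=0 s3=1 s5=1
t13.Δ0 s2=1 s4=0 s0=1 clk=1 s1=1 s6=0 s3=1 s5=1
t13.Δ1 s2=1 s4=0 s0=1 clk=0 s1=1 s6=0 s3=1 s5=1
t14.Δ0 s2=1 s4=0 s0=1 clk=0 s1=1 s6=0 s3=1 s5=1
t14.Δ1 s2=1 s4=0 s0=1 clk=1 s1=1 s6=0 s3=1 s5=1
t14.Δ2 s2=1 s4=0 s0=1 clk=1 s1=1 s6=1 s3=1 s5=1
t14.Δ3 s2=0 s4=0 s0=1 clk=1 s1=1 s6=1 s3=1 s5=1
t15.Δ0 s2=0 s4=0 s0=1 clk=1 s1=1 s6=1 s3=1 s5=1
t15.Δ1 s2=0 s4=0 s0=1 clk=0 s1=1 s6=1 s3=1 s5=1

1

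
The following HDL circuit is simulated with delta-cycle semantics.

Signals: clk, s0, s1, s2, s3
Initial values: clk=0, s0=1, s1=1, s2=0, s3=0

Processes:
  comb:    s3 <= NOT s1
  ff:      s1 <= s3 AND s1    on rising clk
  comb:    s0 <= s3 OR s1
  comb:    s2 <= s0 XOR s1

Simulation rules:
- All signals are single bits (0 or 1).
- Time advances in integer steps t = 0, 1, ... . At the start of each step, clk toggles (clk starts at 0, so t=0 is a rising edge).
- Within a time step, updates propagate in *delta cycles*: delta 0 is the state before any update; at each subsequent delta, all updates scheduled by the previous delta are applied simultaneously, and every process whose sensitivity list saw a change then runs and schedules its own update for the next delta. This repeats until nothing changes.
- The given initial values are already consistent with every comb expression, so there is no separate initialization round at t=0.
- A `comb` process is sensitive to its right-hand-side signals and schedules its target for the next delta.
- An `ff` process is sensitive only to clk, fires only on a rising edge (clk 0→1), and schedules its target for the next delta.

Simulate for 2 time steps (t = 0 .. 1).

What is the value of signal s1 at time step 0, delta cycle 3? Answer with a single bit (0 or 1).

0

[bits: s1,s2,clk,s0,s3]
t=0: Δ0=10010 Δ1=10110 Δ2=00110 Δ3=01101 Δ4=00111 Δ5=01111 | 5Δ
t=1: Δ0=01111 Δ1=01011 | 1Δ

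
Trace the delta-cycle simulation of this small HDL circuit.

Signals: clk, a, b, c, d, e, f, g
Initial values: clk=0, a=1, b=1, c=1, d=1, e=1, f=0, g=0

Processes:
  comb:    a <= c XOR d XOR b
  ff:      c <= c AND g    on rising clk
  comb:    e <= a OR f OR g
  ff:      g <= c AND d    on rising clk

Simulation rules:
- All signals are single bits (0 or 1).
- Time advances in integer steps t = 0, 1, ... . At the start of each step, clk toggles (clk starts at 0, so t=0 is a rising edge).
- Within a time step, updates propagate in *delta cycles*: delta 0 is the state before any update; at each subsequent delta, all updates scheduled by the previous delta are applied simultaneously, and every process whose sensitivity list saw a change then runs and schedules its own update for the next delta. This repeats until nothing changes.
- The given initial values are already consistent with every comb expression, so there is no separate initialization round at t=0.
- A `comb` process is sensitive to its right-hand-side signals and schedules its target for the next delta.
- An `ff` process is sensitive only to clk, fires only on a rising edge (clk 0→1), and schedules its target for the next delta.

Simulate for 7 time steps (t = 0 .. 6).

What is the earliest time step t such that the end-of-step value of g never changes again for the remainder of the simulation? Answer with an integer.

t0.Δ0 f=0 d=1 clk=0 e=1 c=1 a=1 g=0 b=1
t0.Δ1 f=0 d=1 clk=1 e=1 c=1 a=1 g=0 b=1
t0.Δ2 f=0 d=1 clk=1 e=1 c=0 a=1 g=1 b=1
t0.Δ3 f=0 d=1 clk=1 e=1 c=0 a=0 g=1 b=1
t1.Δ0 f=0 d=1 clk=1 e=1 c=0 a=0 g=1 b=1
t1.Δ1 f=0 d=1 clk=0 e=1 c=0 a=0 g=1 b=1
t2.Δ0 f=0 d=1 clk=0 e=1 c=0 a=0 g=1 b=1
t2.Δ1 f=0 d=1 clk=1 e=1 c=0 a=0 g=1 b=1
t2.Δ2 f=0 d=1 clk=1 e=1 c=0 a=0 g=0 b=1
t2.Δ3 f=0 d=1 clk=1 e=0 c=0 a=0 g=0 b=1
t3.Δ0 f=0 d=1 clk=1 e=0 c=0 a=0 g=0 b=1
t3.Δ1 f=0 d=1 clk=0 e=0 c=0 a=0 g=0 b=1
t4.Δ0 f=0 d=1 clk=0 e=0 c=0 a=0 g=0 b=1
t4.Δ1 f=0 d=1 clk=1 e=0 c=0 a=0 g=0 b=1
t5.Δ0 f=0 d=1 clk=1 e=0 c=0 a=0 g=0 b=1
t5.Δ1 f=0 d=1 clk=0 e=0 c=0 a=0 g=0 b=1
t6.Δ0 f=0 d=1 clk=0 e=0 c=0 a=0 g=0 b=1
t6.Δ1 f=0 d=1 clk=1 e=0 c=0 a=0 g=0 b=1

2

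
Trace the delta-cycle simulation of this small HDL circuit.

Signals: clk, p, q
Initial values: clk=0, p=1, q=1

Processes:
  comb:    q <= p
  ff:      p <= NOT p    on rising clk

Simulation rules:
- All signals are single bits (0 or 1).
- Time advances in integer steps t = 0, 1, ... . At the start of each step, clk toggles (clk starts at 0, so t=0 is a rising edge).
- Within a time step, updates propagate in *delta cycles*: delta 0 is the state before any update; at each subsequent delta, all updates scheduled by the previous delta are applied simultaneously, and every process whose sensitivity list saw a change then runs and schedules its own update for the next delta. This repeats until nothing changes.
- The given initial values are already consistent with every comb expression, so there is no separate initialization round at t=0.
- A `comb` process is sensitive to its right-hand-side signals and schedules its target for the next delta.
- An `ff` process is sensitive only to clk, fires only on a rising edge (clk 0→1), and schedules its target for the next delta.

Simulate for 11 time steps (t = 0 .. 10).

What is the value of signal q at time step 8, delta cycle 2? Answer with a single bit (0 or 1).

t=0 Δ0: clk=0 p=1 q=1
  Δ1: clk:0→1
  Δ2: p:1→0
  Δ3: q:1→0
  (3Δ to stable)
t=1 Δ0: clk=1 p=0 q=0
  Δ1: clk:1→0
  (1Δ to stable)
t=2 Δ0: clk=0 p=0 q=0
  Δ1: clk:0→1
  Δ2: p:0→1
  Δ3: q:0→1
  (3Δ to stable)
t=3 Δ0: clk=1 p=1 q=1
  Δ1: clk:1→0
  (1Δ to stable)
t=4 Δ0: clk=0 p=1 q=1
  Δ1: clk:0→1
  Δ2: p:1→0
  Δ3: q:1→0
  (3Δ to stable)
t=5 Δ0: clk=1 p=0 q=0
  Δ1: clk:1→0
  (1Δ to stable)
t=6 Δ0: clk=0 p=0 q=0
  Δ1: clk:0→1
  Δ2: p:0→1
  Δ3: q:0→1
  (3Δ to stable)
t=7 Δ0: clk=1 p=1 q=1
  Δ1: clk:1→0
  (1Δ to stable)
t=8 Δ0: clk=0 p=1 q=1
  Δ1: clk:0→1
  Δ2: p:1→0
  Δ3: q:1→0
  (3Δ to stable)
t=9 Δ0: clk=1 p=0 q=0
  Δ1: clk:1→0
  (1Δ to stable)
t=10 Δ0: clk=0 p=0 q=0
  Δ1: clk:0→1
  Δ2: p:0→1
  Δ3: q:0→1
  (3Δ to stable)

1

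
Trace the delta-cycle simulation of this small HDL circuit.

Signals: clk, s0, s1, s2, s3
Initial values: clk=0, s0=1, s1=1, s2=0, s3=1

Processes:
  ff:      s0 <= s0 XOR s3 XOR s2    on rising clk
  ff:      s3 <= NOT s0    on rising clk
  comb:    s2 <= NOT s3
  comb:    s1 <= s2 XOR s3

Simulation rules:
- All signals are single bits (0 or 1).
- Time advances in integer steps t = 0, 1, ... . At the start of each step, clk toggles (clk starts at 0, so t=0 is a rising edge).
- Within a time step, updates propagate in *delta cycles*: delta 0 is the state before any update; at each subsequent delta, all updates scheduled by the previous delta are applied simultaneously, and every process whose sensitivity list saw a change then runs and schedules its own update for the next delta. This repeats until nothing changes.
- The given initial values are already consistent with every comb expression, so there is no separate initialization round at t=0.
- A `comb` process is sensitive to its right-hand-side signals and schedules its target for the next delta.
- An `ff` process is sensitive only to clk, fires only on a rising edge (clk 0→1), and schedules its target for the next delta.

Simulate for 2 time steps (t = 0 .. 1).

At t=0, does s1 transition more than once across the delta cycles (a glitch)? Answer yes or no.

yes

[bits: s3,s2,clk,s0,s1]
t=0: Δ0=10011 Δ1=10111 Δ2=00101 Δ3=01100 Δ4=01101 | 4Δ
t=1: Δ0=01101 Δ1=01001 | 1Δ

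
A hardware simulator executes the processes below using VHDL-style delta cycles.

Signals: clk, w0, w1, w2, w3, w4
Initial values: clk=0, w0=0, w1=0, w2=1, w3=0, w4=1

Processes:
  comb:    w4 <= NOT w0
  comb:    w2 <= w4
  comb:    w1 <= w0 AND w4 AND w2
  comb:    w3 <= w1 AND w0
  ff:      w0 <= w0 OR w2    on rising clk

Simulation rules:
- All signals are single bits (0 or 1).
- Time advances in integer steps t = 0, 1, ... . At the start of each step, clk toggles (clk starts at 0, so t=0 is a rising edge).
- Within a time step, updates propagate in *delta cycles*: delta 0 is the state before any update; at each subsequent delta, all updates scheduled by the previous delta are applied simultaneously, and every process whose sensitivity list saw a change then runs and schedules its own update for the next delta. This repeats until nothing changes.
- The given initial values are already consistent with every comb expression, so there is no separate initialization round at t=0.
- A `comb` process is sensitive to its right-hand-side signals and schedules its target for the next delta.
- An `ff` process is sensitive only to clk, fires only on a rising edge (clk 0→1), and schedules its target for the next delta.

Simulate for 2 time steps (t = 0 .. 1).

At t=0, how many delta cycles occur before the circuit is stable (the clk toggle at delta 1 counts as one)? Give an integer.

5

t0.Δ0 w0=0 w2=1 w1=0 w4=1 clk=0 w3=0
t0.Δ1 w0=0 w2=1 w1=0 w4=1 clk=1 w3=0
t0.Δ2 w0=1 w2=1 w1=0 w4=1 clk=1 w3=0
t0.Δ3 w0=1 w2=1 w1=1 w4=0 clk=1 w3=0
t0.Δ4 w0=1 w2=0 w1=0 w4=0 clk=1 w3=1
t0.Δ5 w0=1 w2=0 w1=0 w4=0 clk=1 w3=0
t1.Δ0 w0=1 w2=0 w1=0 w4=0 clk=1 w3=0
t1.Δ1 w0=1 w2=0 w1=0 w4=0 clk=0 w3=0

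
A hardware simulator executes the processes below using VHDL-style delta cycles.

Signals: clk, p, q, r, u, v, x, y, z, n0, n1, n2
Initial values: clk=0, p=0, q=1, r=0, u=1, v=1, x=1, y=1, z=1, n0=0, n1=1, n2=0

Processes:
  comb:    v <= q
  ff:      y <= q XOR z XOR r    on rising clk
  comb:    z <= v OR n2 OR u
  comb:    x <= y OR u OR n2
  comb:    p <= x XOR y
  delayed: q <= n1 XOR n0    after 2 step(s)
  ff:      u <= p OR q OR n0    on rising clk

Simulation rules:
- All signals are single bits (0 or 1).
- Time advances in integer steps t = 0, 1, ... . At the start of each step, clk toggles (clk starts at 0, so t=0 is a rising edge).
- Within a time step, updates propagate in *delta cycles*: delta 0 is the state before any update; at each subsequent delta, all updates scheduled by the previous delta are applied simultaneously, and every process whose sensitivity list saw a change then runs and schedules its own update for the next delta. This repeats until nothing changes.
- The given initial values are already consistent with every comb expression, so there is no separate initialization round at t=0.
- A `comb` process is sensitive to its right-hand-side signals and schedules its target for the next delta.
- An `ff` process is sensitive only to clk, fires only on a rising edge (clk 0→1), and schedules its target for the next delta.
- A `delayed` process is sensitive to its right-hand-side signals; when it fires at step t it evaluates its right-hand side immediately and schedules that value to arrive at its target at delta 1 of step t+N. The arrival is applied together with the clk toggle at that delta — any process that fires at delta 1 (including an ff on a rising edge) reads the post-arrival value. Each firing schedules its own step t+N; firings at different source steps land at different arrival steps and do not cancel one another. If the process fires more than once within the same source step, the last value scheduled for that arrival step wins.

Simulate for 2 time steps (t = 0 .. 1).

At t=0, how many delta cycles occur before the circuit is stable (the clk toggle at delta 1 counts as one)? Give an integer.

t=0 Δ0: y=1 n1=1 v=1 x=1 clk=0 z=1 u=1 q=1 n0=0 p=0 n2=0 r=0
  Δ1: clk:0→1
  Δ2: y:1→0
  Δ3: p:0→1
  (3Δ to stable)
t=1 Δ0: y=0 n1=1 v=1 x=1 clk=1 z=1 u=1 q=1 n0=0 p=1 n2=0 r=0
  Δ1: clk:1→0
  (1Δ to stable)

3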